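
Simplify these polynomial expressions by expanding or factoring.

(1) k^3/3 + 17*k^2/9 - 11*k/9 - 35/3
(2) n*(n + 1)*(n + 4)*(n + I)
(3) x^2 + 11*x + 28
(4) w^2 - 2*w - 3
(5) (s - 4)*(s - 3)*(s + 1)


(1) = (k/3 + 1)*(k - 7/3)*(k + 5)
(2) = n^4 + 5*n^3 + I*n^3 + 4*n^2 + 5*I*n^2 + 4*I*n
(3) = (x + 4)*(x + 7)
(4) = (w - 3)*(w + 1)
(5) = s^3 - 6*s^2 + 5*s + 12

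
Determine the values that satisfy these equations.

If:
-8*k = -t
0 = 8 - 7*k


Then:
k = 8/7
t = 64/7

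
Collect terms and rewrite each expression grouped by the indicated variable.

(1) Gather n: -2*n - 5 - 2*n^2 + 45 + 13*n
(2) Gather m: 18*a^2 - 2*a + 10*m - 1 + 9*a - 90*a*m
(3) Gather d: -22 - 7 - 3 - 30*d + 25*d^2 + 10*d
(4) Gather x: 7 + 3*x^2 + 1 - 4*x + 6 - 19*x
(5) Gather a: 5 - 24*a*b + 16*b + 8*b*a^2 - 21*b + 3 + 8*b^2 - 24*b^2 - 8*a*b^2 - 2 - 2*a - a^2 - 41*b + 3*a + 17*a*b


(1) = -2*n^2 + 11*n + 40
(2) = 18*a^2 + 7*a + m*(10 - 90*a) - 1
(3) = 25*d^2 - 20*d - 32
(4) = 3*x^2 - 23*x + 14
(5) = a^2*(8*b - 1) + a*(-8*b^2 - 7*b + 1) - 16*b^2 - 46*b + 6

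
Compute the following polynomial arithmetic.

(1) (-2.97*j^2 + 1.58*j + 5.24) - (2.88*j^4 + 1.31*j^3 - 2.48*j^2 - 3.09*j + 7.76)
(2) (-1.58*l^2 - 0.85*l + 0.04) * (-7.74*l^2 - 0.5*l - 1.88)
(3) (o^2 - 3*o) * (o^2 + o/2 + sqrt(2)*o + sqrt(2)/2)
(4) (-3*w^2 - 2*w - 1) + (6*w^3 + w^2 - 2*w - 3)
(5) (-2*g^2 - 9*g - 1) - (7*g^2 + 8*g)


(1) = -2.88*j^4 - 1.31*j^3 - 0.49*j^2 + 4.67*j - 2.52
(2) = 12.2292*l^4 + 7.369*l^3 + 3.0858*l^2 + 1.578*l - 0.0752
(3) = o^4 - 5*o^3/2 + sqrt(2)*o^3 - 5*sqrt(2)*o^2/2 - 3*o^2/2 - 3*sqrt(2)*o/2
(4) = 6*w^3 - 2*w^2 - 4*w - 4
(5) = -9*g^2 - 17*g - 1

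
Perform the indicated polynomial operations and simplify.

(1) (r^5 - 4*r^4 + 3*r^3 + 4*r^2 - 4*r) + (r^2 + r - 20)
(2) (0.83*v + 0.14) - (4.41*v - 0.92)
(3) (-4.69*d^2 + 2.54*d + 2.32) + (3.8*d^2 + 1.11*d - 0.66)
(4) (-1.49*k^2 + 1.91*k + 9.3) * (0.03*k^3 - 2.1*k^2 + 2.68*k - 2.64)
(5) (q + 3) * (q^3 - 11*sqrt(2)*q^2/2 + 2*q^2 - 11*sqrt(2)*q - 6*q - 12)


(1) = r^5 - 4*r^4 + 3*r^3 + 5*r^2 - 3*r - 20
(2) = 1.06 - 3.58*v
(3) = -0.89*d^2 + 3.65*d + 1.66
(4) = -0.0447*k^5 + 3.1863*k^4 - 7.7252*k^3 - 10.4776*k^2 + 19.8816*k - 24.552
(5) = q^4 - 11*sqrt(2)*q^3/2 + 5*q^3 - 55*sqrt(2)*q^2/2 - 33*sqrt(2)*q - 30*q - 36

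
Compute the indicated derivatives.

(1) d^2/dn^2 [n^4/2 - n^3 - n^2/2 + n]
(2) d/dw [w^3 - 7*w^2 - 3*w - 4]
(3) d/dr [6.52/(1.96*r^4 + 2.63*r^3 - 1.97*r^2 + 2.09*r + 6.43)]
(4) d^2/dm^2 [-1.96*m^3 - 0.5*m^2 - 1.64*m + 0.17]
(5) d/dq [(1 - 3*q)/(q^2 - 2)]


(1) = 6*n^2 - 6*n - 1
(2) = 3*w^2 - 14*w - 3
(3) = (-51.1168*r^3 - 51.4428*r^2 + 25.6888*r - 13.6268)/(1.96*r^4 + 2.63*r^3 - 1.97*r^2 + 2.09*r + 6.43)^2
(4) = -11.76*m - 1.0
(5) = (3*q^2 - 2*q + 6)/(q^4 - 4*q^2 + 4)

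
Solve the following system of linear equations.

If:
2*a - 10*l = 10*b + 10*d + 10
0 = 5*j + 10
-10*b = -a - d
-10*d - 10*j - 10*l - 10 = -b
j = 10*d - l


Then:
a = 10935/494
b = 545/247
d = -35/494
j = -2
l = 319/247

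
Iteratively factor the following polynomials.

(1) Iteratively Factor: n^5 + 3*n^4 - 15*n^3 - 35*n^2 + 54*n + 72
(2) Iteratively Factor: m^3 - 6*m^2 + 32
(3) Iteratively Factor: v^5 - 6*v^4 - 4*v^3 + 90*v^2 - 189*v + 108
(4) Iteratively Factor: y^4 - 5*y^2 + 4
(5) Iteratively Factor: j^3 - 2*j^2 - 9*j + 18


(1) = (n + 3)*(n^4 - 15*n^2 + 10*n + 24) = (n - 2)*(n + 3)*(n^3 + 2*n^2 - 11*n - 12) = (n - 2)*(n + 1)*(n + 3)*(n^2 + n - 12) = (n - 3)*(n - 2)*(n + 1)*(n + 3)*(n + 4)
(2) = (m - 4)*(m^2 - 2*m - 8) = (m - 4)*(m + 2)*(m - 4)
(3) = (v - 3)*(v^4 - 3*v^3 - 13*v^2 + 51*v - 36) = (v - 3)*(v - 1)*(v^3 - 2*v^2 - 15*v + 36) = (v - 3)*(v - 1)*(v + 4)*(v^2 - 6*v + 9) = (v - 3)^2*(v - 1)*(v + 4)*(v - 3)
(4) = (y - 2)*(y^3 + 2*y^2 - y - 2) = (y - 2)*(y + 1)*(y^2 + y - 2) = (y - 2)*(y + 1)*(y + 2)*(y - 1)
(5) = (j - 2)*(j^2 - 9) = (j - 2)*(j + 3)*(j - 3)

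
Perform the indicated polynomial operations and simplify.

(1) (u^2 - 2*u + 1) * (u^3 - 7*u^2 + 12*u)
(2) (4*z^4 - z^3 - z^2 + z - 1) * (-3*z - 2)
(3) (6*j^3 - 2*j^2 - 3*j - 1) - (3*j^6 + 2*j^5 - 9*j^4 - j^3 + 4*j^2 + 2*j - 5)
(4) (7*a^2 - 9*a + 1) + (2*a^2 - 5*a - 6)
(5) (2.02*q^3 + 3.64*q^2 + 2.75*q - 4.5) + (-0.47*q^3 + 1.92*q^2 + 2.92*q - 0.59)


(1) = u^5 - 9*u^4 + 27*u^3 - 31*u^2 + 12*u
(2) = -12*z^5 - 5*z^4 + 5*z^3 - z^2 + z + 2
(3) = -3*j^6 - 2*j^5 + 9*j^4 + 7*j^3 - 6*j^2 - 5*j + 4
(4) = 9*a^2 - 14*a - 5
(5) = 1.55*q^3 + 5.56*q^2 + 5.67*q - 5.09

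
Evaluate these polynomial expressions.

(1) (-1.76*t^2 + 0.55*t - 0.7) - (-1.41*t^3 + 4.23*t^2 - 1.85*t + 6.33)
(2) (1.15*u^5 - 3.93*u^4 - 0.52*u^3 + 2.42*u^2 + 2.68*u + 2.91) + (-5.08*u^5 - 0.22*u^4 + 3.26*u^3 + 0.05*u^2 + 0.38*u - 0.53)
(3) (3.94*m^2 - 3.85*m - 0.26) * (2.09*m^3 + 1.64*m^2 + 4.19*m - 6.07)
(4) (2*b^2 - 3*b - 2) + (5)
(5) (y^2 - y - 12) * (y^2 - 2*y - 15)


(1) = 1.41*t^3 - 5.99*t^2 + 2.4*t - 7.03
(2) = -3.93*u^5 - 4.15*u^4 + 2.74*u^3 + 2.47*u^2 + 3.06*u + 2.38
(3) = 8.2346*m^5 - 1.5849*m^4 + 9.6512*m^3 - 40.4737*m^2 + 22.2801*m + 1.5782
(4) = 2*b^2 - 3*b + 3
(5) = y^4 - 3*y^3 - 25*y^2 + 39*y + 180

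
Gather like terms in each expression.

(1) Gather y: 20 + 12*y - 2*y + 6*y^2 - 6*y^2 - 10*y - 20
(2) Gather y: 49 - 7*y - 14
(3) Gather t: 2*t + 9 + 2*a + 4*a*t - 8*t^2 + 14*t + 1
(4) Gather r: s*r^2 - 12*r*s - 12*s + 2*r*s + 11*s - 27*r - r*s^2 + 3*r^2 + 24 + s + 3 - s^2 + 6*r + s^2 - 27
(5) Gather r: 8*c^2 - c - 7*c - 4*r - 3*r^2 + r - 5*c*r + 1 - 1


(1) = 0
(2) = 35 - 7*y
(3) = 2*a - 8*t^2 + t*(4*a + 16) + 10
(4) = r^2*(s + 3) + r*(-s^2 - 10*s - 21)
(5) = 8*c^2 - 8*c - 3*r^2 + r*(-5*c - 3)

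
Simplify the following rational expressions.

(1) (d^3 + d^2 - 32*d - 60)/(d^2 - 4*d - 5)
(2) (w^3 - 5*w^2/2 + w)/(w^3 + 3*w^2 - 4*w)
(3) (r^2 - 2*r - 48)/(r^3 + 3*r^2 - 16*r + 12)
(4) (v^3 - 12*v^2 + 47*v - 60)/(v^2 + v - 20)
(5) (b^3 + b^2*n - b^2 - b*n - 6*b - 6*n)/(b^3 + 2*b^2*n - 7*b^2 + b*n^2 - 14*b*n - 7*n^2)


(1) = (d^3 + d^2 - 32*d - 60)/(d^2 - 4*d - 5)
(2) = (2*w^2 - 5*w + 2)/(2*w^2 + 6*w - 8)
(3) = (r - 8)/(r^2 - 3*r + 2)
(4) = (v^2 - 8*v + 15)/(v + 5)
(5) = (b^2 - b - 6)/(b^2 + b*n - 7*b - 7*n)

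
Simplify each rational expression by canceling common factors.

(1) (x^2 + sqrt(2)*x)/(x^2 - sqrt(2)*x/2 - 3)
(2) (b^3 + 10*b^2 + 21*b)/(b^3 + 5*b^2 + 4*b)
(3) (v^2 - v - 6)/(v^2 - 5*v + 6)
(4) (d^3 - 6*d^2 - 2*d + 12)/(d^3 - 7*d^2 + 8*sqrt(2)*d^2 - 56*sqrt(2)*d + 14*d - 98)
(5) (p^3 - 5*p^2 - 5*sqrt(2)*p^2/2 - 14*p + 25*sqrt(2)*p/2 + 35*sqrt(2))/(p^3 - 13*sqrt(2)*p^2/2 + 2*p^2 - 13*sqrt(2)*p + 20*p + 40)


(1) = 2*x/(2*x - 3*sqrt(2))
(2) = (b^2 + 10*b + 21)/(b^2 + 5*b + 4)
(3) = (v + 2)/(v - 2)
(4) = (d^2 + d*(-6 - sqrt(2)) + 6*sqrt(2))/(d^2 + d*(-7 + 7*sqrt(2)) - 49*sqrt(2))
(5) = (4*p - 28)/(4*p - 16*sqrt(2))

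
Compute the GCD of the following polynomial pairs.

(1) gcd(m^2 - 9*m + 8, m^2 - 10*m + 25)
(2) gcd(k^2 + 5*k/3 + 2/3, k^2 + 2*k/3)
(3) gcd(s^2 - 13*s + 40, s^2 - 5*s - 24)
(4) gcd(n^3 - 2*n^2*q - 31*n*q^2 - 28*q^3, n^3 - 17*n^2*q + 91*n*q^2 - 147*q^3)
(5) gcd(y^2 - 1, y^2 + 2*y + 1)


(1) = gcd((m - 8)*(m - 1), (m - 5)^2) = 1
(2) = gcd((k + 2/3)*(k + 1), k*(k + 2/3)) = k + 2/3
(3) = s - 8
(4) = gcd((n - 7*q)*(n + q)*(n + 4*q), (n - 7*q)^2*(n - 3*q)) = -n + 7*q
(5) = y + 1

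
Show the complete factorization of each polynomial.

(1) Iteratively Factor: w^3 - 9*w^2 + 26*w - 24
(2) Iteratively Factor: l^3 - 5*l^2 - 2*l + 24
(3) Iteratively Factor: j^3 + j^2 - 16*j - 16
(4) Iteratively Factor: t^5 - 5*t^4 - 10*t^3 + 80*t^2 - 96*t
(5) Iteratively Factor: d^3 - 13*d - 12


(1) = (w - 2)*(w^2 - 7*w + 12) = (w - 4)*(w - 2)*(w - 3)
(2) = (l - 3)*(l^2 - 2*l - 8) = (l - 3)*(l + 2)*(l - 4)
(3) = (j + 4)*(j^2 - 3*j - 4) = (j + 1)*(j + 4)*(j - 4)
(4) = (t + 4)*(t^4 - 9*t^3 + 26*t^2 - 24*t) = (t - 3)*(t + 4)*(t^3 - 6*t^2 + 8*t) = t*(t - 3)*(t + 4)*(t^2 - 6*t + 8) = t*(t - 4)*(t - 3)*(t + 4)*(t - 2)
(5) = (d + 1)*(d^2 - d - 12) = (d + 1)*(d + 3)*(d - 4)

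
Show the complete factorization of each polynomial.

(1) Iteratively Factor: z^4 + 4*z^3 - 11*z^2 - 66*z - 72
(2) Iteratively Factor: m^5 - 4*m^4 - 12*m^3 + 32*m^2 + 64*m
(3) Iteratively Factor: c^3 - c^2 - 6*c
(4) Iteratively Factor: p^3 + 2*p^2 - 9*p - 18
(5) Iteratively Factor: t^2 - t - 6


(1) = (z + 3)*(z^3 + z^2 - 14*z - 24) = (z + 3)^2*(z^2 - 2*z - 8) = (z + 2)*(z + 3)^2*(z - 4)
(2) = (m - 4)*(m^4 - 12*m^2 - 16*m) = (m - 4)^2*(m^3 + 4*m^2 + 4*m) = (m - 4)^2*(m + 2)*(m^2 + 2*m) = m*(m - 4)^2*(m + 2)*(m + 2)
(3) = (c - 3)*(c^2 + 2*c) = (c - 3)*(c + 2)*(c)
(4) = (p + 2)*(p^2 - 9) = (p + 2)*(p + 3)*(p - 3)
(5) = (t - 3)*(t + 2)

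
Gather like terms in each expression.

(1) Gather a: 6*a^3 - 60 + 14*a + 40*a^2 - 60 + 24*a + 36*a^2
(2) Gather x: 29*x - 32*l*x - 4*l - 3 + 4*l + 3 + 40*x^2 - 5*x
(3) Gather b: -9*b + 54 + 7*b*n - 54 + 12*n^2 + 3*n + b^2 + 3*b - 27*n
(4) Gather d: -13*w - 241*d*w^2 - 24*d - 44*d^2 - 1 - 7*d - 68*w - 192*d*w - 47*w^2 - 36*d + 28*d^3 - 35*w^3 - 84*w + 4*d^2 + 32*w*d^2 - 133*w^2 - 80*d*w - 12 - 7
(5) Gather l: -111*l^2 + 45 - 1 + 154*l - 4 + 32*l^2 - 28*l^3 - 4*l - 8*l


(1) = 6*a^3 + 76*a^2 + 38*a - 120
(2) = 40*x^2 + x*(24 - 32*l)
(3) = b^2 + b*(7*n - 6) + 12*n^2 - 24*n
(4) = 28*d^3 + d^2*(32*w - 40) + d*(-241*w^2 - 272*w - 67) - 35*w^3 - 180*w^2 - 165*w - 20
(5) = -28*l^3 - 79*l^2 + 142*l + 40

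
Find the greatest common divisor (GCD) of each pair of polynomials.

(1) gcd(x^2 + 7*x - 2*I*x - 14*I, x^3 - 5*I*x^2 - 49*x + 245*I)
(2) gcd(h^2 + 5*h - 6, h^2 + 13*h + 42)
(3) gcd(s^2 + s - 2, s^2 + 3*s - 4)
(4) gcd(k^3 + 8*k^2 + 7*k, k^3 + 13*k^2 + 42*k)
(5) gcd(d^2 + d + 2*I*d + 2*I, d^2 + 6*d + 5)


(1) = x + 7
(2) = gcd((h - 1)*(h + 6), (h + 6)*(h + 7)) = h + 6
(3) = gcd((s - 1)*(s + 2), (s - 1)*(s + 4)) = s - 1
(4) = gcd(k*(k + 1)*(k + 7), k*(k + 6)*(k + 7)) = k^2 + 7*k
(5) = gcd((d + 1)*(d + 2*I), (d + 1)*(d + 5)) = d + 1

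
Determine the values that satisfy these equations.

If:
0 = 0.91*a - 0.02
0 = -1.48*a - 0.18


Then:
No Solution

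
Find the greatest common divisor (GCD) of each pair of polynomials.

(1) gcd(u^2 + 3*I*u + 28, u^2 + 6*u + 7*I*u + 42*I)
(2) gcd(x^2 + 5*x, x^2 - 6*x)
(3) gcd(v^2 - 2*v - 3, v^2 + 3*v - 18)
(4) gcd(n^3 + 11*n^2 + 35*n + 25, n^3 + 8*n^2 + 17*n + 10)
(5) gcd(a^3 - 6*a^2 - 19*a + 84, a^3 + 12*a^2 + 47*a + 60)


(1) = u + 7*I
(2) = gcd(x*(x + 5), x*(x - 6)) = x
(3) = gcd((v - 3)*(v + 1), (v - 3)*(v + 6)) = v - 3
(4) = n^2 + 6*n + 5
(5) = a + 4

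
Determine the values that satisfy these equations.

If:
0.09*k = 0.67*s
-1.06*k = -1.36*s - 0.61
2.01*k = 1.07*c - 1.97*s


Then:
c = 1.48
k = 0.70
s = 0.09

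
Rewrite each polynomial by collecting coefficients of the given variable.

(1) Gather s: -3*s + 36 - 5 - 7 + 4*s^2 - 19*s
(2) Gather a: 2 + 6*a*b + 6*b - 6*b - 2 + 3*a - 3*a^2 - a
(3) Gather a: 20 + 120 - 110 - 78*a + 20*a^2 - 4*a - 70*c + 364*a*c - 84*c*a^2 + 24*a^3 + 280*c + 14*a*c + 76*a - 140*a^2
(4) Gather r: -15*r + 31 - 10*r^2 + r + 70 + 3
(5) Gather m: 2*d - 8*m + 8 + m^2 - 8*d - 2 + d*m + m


(1) = 4*s^2 - 22*s + 24
(2) = -3*a^2 + a*(6*b + 2)
(3) = 24*a^3 + a^2*(-84*c - 120) + a*(378*c - 6) + 210*c + 30
(4) = -10*r^2 - 14*r + 104
(5) = -6*d + m^2 + m*(d - 7) + 6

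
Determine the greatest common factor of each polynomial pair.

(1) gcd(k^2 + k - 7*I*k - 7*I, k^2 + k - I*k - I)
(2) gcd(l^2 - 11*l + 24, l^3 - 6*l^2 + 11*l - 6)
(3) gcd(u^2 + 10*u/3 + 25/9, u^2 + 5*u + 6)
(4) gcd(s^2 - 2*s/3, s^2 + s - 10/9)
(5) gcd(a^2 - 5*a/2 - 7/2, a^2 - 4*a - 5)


(1) = k + 1
(2) = gcd((l - 8)*(l - 3), (l - 3)*(l - 2)*(l - 1)) = l - 3
(3) = 1
(4) = s - 2/3
(5) = a + 1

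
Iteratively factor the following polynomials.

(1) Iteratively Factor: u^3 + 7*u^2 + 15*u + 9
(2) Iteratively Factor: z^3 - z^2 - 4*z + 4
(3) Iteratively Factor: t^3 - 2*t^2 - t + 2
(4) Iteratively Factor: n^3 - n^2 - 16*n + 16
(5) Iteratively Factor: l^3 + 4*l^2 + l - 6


(1) = (u + 1)*(u^2 + 6*u + 9) = (u + 1)*(u + 3)*(u + 3)
(2) = (z - 1)*(z^2 - 4) = (z - 2)*(z - 1)*(z + 2)
(3) = (t - 1)*(t^2 - t - 2) = (t - 2)*(t - 1)*(t + 1)
(4) = (n + 4)*(n^2 - 5*n + 4) = (n - 4)*(n + 4)*(n - 1)
(5) = (l + 2)*(l^2 + 2*l - 3) = (l + 2)*(l + 3)*(l - 1)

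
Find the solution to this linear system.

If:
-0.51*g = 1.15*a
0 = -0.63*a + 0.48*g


Then:
a = 0.00
g = 0.00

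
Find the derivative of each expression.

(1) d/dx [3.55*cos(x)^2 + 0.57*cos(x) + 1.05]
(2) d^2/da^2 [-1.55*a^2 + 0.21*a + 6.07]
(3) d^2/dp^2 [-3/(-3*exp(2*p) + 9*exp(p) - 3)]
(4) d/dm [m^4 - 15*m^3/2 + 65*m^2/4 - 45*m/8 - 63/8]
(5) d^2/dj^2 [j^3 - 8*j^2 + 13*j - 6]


(1) = -(7.1*cos(x) + 0.57)*sin(x)
(2) = -3.10000000000000
(3) = ((3 - 4*exp(p))*(exp(2*p) - 3*exp(p) + 1) + 2*(2*exp(p) - 3)^2*exp(p))*exp(p)/(exp(2*p) - 3*exp(p) + 1)^3
(4) = 4*m^3 - 45*m^2/2 + 65*m/2 - 45/8
(5) = 6*j - 16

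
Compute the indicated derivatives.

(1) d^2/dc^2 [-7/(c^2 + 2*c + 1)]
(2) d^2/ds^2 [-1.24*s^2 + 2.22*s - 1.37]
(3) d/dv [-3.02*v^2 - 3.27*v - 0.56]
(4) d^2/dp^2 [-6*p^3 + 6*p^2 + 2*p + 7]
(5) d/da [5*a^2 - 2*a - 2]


(1) = -42/(c^4 + 4*c^3 + 6*c^2 + 4*c + 1)
(2) = -2.48000000000000
(3) = -6.04*v - 3.27
(4) = 12 - 36*p
(5) = 10*a - 2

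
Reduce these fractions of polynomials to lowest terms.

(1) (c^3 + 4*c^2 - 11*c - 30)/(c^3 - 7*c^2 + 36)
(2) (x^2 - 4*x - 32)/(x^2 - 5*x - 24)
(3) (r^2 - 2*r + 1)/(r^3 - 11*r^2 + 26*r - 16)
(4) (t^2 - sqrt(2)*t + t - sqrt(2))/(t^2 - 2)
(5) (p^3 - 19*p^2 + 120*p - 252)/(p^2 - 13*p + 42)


(1) = (c + 5)/(c - 6)
(2) = (x + 4)/(x + 3)
(3) = (r - 1)/(r^2 - 10*r + 16)
(4) = (t + 1)/(t + sqrt(2))
(5) = p - 6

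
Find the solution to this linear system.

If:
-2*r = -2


Then:
r = 1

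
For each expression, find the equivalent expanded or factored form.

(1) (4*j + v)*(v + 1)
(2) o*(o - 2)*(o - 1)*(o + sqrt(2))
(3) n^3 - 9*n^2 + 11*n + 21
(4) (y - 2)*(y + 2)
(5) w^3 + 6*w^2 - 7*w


(1) = 4*j*v + 4*j + v^2 + v
(2) = o^4 - 3*o^3 + sqrt(2)*o^3 - 3*sqrt(2)*o^2 + 2*o^2 + 2*sqrt(2)*o
(3) = (n - 7)*(n - 3)*(n + 1)
(4) = y^2 - 4
(5) = w*(w - 1)*(w + 7)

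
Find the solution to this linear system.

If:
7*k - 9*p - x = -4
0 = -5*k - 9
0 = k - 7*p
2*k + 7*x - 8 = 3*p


Then:
No Solution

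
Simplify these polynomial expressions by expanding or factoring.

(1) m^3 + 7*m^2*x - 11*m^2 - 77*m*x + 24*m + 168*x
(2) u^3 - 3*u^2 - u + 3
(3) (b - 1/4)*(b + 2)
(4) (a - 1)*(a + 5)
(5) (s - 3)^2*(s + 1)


(1) = (m - 8)*(m - 3)*(m + 7*x)
(2) = (u - 3)*(u - 1)*(u + 1)
(3) = b^2 + 7*b/4 - 1/2
(4) = a^2 + 4*a - 5
(5) = s^3 - 5*s^2 + 3*s + 9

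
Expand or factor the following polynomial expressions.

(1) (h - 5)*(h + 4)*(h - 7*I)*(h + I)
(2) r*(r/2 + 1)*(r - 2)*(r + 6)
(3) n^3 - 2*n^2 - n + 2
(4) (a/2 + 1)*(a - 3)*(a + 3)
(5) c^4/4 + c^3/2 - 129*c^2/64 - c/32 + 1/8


(1) = h^4 - h^3 - 6*I*h^3 - 13*h^2 + 6*I*h^2 - 7*h + 120*I*h - 140
(2) = r^4/2 + 3*r^3 - 2*r^2 - 12*r
(3) = (n - 2)*(n - 1)*(n + 1)
(4) = a^3/2 + a^2 - 9*a/2 - 9
(5) = (c/4 + 1)*(c - 2)*(c - 1/4)*(c + 1/4)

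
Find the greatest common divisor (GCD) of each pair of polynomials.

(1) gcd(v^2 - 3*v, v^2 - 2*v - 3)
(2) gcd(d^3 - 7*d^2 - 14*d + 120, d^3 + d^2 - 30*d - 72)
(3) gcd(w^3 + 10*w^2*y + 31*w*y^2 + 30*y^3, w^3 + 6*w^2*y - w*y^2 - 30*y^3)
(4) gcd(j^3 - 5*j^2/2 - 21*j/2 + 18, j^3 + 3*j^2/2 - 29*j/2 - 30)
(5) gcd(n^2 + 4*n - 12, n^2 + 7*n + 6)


(1) = v - 3
(2) = gcd((d - 6)*(d - 5)*(d + 4), (d - 6)*(d + 3)*(d + 4)) = d^2 - 2*d - 24
(3) = gcd((w + 2*y)*(w + 3*y)*(w + 5*y), (w - 2*y)*(w + 3*y)*(w + 5*y)) = w^2 + 8*w*y + 15*y^2
(4) = j^2 - j - 12
(5) = gcd((n - 2)*(n + 6), (n + 1)*(n + 6)) = n + 6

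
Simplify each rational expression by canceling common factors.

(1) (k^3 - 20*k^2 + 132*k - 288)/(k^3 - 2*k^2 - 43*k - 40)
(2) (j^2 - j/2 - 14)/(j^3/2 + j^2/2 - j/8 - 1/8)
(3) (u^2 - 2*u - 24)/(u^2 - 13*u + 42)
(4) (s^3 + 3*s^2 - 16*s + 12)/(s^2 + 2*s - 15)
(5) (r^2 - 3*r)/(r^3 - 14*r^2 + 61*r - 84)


(1) = (k^2 - 12*k + 36)/(k^2 + 6*k + 5)
(2) = (8*j^2 - 4*j - 112)/(4*j^3 + 4*j^2 - j - 1)
(3) = (u + 4)/(u - 7)
(4) = (s^3 + 3*s^2 - 16*s + 12)/(s^2 + 2*s - 15)
(5) = r/(r^2 - 11*r + 28)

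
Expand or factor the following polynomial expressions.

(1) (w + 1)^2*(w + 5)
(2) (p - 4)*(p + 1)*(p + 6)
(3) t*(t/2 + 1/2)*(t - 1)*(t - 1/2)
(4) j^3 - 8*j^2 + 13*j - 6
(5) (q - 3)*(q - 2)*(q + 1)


(1) = w^3 + 7*w^2 + 11*w + 5
(2) = p^3 + 3*p^2 - 22*p - 24
(3) = t^4/2 - t^3/4 - t^2/2 + t/4
(4) = (j - 6)*(j - 1)^2
(5) = q^3 - 4*q^2 + q + 6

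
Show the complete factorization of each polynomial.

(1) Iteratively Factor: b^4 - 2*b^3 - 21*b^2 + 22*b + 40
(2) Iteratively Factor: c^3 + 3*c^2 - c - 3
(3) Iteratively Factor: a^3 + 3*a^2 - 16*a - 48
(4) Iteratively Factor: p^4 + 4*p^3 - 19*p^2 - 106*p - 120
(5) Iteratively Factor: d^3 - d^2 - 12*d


(1) = (b + 1)*(b^3 - 3*b^2 - 18*b + 40) = (b - 5)*(b + 1)*(b^2 + 2*b - 8) = (b - 5)*(b - 2)*(b + 1)*(b + 4)
(2) = (c + 1)*(c^2 + 2*c - 3) = (c + 1)*(c + 3)*(c - 1)
(3) = (a - 4)*(a^2 + 7*a + 12) = (a - 4)*(a + 3)*(a + 4)
(4) = (p - 5)*(p^3 + 9*p^2 + 26*p + 24) = (p - 5)*(p + 2)*(p^2 + 7*p + 12) = (p - 5)*(p + 2)*(p + 3)*(p + 4)
(5) = (d - 4)*(d^2 + 3*d) = d*(d - 4)*(d + 3)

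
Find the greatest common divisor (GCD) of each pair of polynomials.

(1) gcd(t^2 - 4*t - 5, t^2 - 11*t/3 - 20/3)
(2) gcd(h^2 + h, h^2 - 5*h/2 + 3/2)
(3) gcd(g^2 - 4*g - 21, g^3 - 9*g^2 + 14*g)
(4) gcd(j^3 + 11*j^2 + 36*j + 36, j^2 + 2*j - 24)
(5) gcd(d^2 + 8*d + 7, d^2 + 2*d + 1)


(1) = gcd((t - 5)*(t + 1), (t - 5)*(t + 4/3)) = t - 5
(2) = gcd(h*(h + 1), (h - 3/2)*(h - 1)) = 1
(3) = gcd((g - 7)*(g + 3), g*(g - 7)*(g - 2)) = g - 7
(4) = gcd((j + 2)*(j + 3)*(j + 6), (j - 4)*(j + 6)) = j + 6
(5) = d + 1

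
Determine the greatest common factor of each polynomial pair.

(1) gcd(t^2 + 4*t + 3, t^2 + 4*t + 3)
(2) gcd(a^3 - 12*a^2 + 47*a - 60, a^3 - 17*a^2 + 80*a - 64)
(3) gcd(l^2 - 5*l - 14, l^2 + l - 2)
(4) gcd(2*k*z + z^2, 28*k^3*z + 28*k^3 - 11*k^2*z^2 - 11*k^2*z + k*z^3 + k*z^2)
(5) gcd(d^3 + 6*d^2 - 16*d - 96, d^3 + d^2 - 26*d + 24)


(1) = t^2 + 4*t + 3
(2) = gcd((a - 5)*(a - 4)*(a - 3), (a - 8)^2*(a - 1)) = 1
(3) = l + 2
(4) = gcd(z*(2*k + z), (-7*k + z)*(-4*k + z)*(k*z + k)) = 1
(5) = d^2 + 2*d - 24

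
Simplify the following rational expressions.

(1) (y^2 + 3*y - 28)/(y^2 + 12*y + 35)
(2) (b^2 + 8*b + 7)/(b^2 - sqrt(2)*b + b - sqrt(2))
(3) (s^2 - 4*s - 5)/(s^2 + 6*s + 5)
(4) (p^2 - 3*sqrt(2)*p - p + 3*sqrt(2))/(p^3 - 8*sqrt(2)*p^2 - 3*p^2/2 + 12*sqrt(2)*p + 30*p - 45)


(1) = (y - 4)/(y + 5)
(2) = (b + 7)/(b - sqrt(2))
(3) = (s - 5)/(s + 5)
(4) = (2*p - 2)/(2*p^2 + p*(-10*sqrt(2) - 3) + 15*sqrt(2))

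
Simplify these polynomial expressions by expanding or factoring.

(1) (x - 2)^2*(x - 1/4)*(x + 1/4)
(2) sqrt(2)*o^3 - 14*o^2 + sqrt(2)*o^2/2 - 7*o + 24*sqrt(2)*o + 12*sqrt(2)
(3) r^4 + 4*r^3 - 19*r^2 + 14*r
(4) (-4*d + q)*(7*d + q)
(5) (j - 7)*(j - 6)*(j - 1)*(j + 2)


(1) = x^4 - 4*x^3 + 63*x^2/16 + x/4 - 1/4
(2) = (o - 4*sqrt(2))*(o - 3*sqrt(2))*(sqrt(2)*o + sqrt(2)/2)
(3) = r*(r - 2)*(r - 1)*(r + 7)
(4) = -28*d^2 + 3*d*q + q^2
(5) = j^4 - 12*j^3 + 27*j^2 + 68*j - 84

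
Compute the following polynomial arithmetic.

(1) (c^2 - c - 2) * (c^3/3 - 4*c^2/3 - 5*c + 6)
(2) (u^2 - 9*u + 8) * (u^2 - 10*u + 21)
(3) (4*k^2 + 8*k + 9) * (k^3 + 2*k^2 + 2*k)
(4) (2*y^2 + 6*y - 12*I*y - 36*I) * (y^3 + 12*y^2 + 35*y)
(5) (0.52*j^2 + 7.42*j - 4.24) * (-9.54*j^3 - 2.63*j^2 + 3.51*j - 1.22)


(1) = c^5/3 - 5*c^4/3 - 13*c^3/3 + 41*c^2/3 + 4*c - 12
(2) = u^4 - 19*u^3 + 119*u^2 - 269*u + 168
(3) = 4*k^5 + 16*k^4 + 33*k^3 + 34*k^2 + 18*k
(4) = 2*y^5 + 30*y^4 - 12*I*y^4 + 142*y^3 - 180*I*y^3 + 210*y^2 - 852*I*y^2 - 1260*I*y
(5) = -4.9608*j^5 - 72.1544*j^4 + 22.7602*j^3 + 36.561*j^2 - 23.9348*j + 5.1728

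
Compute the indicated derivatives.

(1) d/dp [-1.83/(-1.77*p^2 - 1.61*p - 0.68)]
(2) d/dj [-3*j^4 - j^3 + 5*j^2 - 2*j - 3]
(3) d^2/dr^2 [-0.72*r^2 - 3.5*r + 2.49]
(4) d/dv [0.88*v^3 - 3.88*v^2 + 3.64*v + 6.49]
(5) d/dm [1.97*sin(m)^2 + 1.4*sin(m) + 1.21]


(1) = (-6.4782*p - 2.9463)/(1.77*p^2 + 1.61*p + 0.68)^2
(2) = -12*j^3 - 3*j^2 + 10*j - 2
(3) = -1.44000000000000
(4) = 2.64*v^2 - 7.76*v + 3.64
(5) = (3.94*sin(m) + 1.4)*cos(m)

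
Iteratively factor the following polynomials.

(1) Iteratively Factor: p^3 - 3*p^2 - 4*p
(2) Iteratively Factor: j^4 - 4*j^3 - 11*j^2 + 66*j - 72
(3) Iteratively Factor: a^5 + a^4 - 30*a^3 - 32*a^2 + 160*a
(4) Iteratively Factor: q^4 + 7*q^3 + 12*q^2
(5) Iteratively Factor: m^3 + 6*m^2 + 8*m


(1) = (p)*(p^2 - 3*p - 4) = p*(p - 4)*(p + 1)
(2) = (j - 3)*(j^3 - j^2 - 14*j + 24) = (j - 3)*(j + 4)*(j^2 - 5*j + 6) = (j - 3)*(j - 2)*(j + 4)*(j - 3)
(3) = (a + 4)*(a^4 - 3*a^3 - 18*a^2 + 40*a) = (a - 5)*(a + 4)*(a^3 + 2*a^2 - 8*a) = a*(a - 5)*(a + 4)*(a^2 + 2*a - 8) = a*(a - 5)*(a - 2)*(a + 4)*(a + 4)
(4) = (q)*(q^3 + 7*q^2 + 12*q) = q^2*(q^2 + 7*q + 12) = q^2*(q + 4)*(q + 3)
(5) = (m + 2)*(m^2 + 4*m) = m*(m + 2)*(m + 4)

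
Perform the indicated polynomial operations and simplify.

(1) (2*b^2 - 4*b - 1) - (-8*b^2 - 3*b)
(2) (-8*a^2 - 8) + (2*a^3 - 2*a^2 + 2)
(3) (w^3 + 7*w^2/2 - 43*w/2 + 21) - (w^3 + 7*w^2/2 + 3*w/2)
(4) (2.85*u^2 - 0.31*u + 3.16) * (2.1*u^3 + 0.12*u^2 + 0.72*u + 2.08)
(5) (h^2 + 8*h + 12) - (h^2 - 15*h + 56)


(1) = 10*b^2 - b - 1
(2) = 2*a^3 - 10*a^2 - 6
(3) = 21 - 23*w
(4) = 5.985*u^5 - 0.309*u^4 + 8.6508*u^3 + 6.084*u^2 + 1.6304*u + 6.5728
(5) = 23*h - 44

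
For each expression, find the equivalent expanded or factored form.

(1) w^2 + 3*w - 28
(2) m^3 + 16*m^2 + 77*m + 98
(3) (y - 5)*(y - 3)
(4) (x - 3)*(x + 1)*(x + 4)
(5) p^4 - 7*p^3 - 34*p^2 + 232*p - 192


(1) = (w - 4)*(w + 7)
(2) = (m + 2)*(m + 7)^2
(3) = y^2 - 8*y + 15
(4) = x^3 + 2*x^2 - 11*x - 12
(5) = (p - 8)*(p - 4)*(p - 1)*(p + 6)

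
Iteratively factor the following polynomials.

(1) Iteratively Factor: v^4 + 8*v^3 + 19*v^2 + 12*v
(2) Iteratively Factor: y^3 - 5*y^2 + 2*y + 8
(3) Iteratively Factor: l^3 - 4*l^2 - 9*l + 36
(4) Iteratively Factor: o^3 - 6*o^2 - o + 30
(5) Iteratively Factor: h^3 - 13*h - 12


(1) = (v + 1)*(v^3 + 7*v^2 + 12*v) = (v + 1)*(v + 4)*(v^2 + 3*v) = (v + 1)*(v + 3)*(v + 4)*(v)
(2) = (y - 4)*(y^2 - y - 2) = (y - 4)*(y + 1)*(y - 2)
(3) = (l - 3)*(l^2 - l - 12) = (l - 4)*(l - 3)*(l + 3)
(4) = (o - 3)*(o^2 - 3*o - 10) = (o - 5)*(o - 3)*(o + 2)
(5) = (h + 3)*(h^2 - 3*h - 4) = (h - 4)*(h + 3)*(h + 1)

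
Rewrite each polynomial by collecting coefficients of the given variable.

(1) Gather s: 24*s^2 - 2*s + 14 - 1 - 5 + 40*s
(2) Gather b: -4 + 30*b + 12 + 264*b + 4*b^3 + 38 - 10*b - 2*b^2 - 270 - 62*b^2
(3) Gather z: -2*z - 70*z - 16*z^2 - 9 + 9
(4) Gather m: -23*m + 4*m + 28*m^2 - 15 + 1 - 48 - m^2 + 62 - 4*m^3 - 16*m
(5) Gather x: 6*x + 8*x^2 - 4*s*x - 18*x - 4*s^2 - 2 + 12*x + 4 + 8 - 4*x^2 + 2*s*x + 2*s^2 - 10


(1) = 24*s^2 + 38*s + 8
(2) = 4*b^3 - 64*b^2 + 284*b - 224
(3) = -16*z^2 - 72*z
(4) = -4*m^3 + 27*m^2 - 35*m
(5) = -2*s^2 - 2*s*x + 4*x^2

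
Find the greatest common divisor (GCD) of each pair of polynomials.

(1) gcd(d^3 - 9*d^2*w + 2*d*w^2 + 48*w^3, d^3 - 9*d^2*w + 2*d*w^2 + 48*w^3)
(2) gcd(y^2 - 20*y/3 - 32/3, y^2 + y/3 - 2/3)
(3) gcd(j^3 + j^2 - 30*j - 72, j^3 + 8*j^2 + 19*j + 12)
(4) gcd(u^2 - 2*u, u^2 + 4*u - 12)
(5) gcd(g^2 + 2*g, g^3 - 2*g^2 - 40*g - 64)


(1) = d^3 - 9*d^2*w + 2*d*w^2 + 48*w^3
(2) = gcd((y - 8)*(y + 4/3), (y - 2/3)*(y + 1)) = 1
(3) = j^2 + 7*j + 12
(4) = u - 2
(5) = gcd(g*(g + 2), (g - 8)*(g + 2)*(g + 4)) = g + 2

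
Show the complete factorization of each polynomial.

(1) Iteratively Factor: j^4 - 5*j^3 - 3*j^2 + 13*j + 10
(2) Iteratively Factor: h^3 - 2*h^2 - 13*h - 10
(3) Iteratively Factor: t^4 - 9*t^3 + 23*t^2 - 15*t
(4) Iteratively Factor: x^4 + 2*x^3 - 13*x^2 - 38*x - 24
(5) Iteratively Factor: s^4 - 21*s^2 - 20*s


(1) = (j + 1)*(j^3 - 6*j^2 + 3*j + 10) = (j + 1)^2*(j^2 - 7*j + 10) = (j - 2)*(j + 1)^2*(j - 5)
(2) = (h - 5)*(h^2 + 3*h + 2) = (h - 5)*(h + 1)*(h + 2)
(3) = (t - 5)*(t^3 - 4*t^2 + 3*t) = t*(t - 5)*(t^2 - 4*t + 3) = t*(t - 5)*(t - 1)*(t - 3)
(4) = (x + 2)*(x^3 - 13*x - 12) = (x + 2)*(x + 3)*(x^2 - 3*x - 4) = (x - 4)*(x + 2)*(x + 3)*(x + 1)
(5) = (s)*(s^3 - 21*s - 20) = s*(s + 1)*(s^2 - s - 20) = s*(s + 1)*(s + 4)*(s - 5)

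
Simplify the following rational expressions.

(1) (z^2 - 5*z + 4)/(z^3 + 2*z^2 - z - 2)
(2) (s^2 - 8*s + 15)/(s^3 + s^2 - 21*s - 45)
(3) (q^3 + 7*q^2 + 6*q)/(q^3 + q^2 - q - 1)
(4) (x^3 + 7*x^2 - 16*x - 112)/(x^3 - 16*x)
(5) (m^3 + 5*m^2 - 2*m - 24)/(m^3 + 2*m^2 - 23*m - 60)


(1) = (z - 4)/(z^2 + 3*z + 2)
(2) = (s - 3)/(s^2 + 6*s + 9)
(3) = (q^2 + 6*q)/(q^2 - 1)
(4) = (x + 7)/x
(5) = (m - 2)/(m - 5)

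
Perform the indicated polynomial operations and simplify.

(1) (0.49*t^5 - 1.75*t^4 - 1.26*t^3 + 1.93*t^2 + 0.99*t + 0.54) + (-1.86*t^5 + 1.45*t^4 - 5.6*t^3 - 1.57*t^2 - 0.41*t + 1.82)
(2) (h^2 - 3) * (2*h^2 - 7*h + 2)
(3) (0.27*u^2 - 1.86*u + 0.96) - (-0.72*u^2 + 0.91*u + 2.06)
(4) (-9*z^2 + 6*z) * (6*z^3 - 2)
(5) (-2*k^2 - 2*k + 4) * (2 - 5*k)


(1) = -1.37*t^5 - 0.3*t^4 - 6.86*t^3 + 0.36*t^2 + 0.58*t + 2.36
(2) = 2*h^4 - 7*h^3 - 4*h^2 + 21*h - 6
(3) = 0.99*u^2 - 2.77*u - 1.1
(4) = -54*z^5 + 36*z^4 + 18*z^2 - 12*z
(5) = 10*k^3 + 6*k^2 - 24*k + 8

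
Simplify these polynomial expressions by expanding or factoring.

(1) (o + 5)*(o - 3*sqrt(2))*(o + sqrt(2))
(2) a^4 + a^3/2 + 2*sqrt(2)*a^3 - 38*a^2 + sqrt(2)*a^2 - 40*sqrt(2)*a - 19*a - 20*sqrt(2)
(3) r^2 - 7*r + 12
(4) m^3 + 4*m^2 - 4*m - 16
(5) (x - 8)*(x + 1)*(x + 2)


(1) = o^3 - 2*sqrt(2)*o^2 + 5*o^2 - 10*sqrt(2)*o - 6*o - 30
(2) = (a + 1/2)*(a - 4*sqrt(2))*(a + sqrt(2))*(a + 5*sqrt(2))
(3) = (r - 4)*(r - 3)
(4) = (m - 2)*(m + 2)*(m + 4)
(5) = x^3 - 5*x^2 - 22*x - 16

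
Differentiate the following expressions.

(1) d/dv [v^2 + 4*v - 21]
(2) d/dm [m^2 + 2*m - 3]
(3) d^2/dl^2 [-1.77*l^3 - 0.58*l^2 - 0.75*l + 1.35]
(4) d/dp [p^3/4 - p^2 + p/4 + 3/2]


(1) = 2*v + 4
(2) = 2*m + 2
(3) = -10.62*l - 1.16
(4) = 3*p^2/4 - 2*p + 1/4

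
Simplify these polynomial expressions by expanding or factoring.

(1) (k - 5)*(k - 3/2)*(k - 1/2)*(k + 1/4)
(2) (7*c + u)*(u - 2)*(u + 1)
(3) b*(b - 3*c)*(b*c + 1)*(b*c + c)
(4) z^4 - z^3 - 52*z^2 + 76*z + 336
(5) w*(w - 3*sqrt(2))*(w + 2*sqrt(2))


(1) = k^4 - 27*k^3/4 + 9*k^2 - 17*k/16 - 15/16
(2) = 7*c*u^2 - 7*c*u - 14*c + u^3 - u^2 - 2*u
(3) = b^4*c^2 - 3*b^3*c^3 + b^3*c^2 + b^3*c - 3*b^2*c^3 - 3*b^2*c^2 + b^2*c - 3*b*c^2
(4) = (z - 6)*(z - 4)*(z + 2)*(z + 7)
(5) = w^3 - sqrt(2)*w^2 - 12*w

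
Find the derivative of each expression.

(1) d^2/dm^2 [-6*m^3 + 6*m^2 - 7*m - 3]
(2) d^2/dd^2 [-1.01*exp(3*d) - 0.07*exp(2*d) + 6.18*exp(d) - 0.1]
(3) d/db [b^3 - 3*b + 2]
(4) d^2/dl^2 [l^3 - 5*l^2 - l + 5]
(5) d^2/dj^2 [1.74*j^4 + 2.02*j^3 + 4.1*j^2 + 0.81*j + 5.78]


(1) = 12 - 36*m
(2) = (-9.09*exp(2*d) - 0.28*exp(d) + 6.18)*exp(d)
(3) = 3*b^2 - 3
(4) = 6*l - 10
(5) = 20.88*j^2 + 12.12*j + 8.2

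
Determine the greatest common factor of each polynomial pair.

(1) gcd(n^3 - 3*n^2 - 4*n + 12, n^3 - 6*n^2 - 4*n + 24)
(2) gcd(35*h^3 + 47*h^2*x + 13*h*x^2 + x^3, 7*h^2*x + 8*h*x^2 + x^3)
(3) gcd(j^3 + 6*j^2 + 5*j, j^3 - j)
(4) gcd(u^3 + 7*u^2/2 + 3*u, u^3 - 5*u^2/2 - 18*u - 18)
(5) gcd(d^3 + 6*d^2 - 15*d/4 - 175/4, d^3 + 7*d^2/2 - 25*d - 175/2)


(1) = n^2 - 4
(2) = 7*h^2 + 8*h*x + x^2
(3) = j^2 + j
(4) = u^2 + 7*u/2 + 3
(5) = gcd((d - 5/2)*(d + 7/2)*(d + 5), (d - 5)*(d + 7/2)*(d + 5)) = d^2 + 17*d/2 + 35/2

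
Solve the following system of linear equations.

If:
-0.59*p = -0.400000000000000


Then:
p = 0.68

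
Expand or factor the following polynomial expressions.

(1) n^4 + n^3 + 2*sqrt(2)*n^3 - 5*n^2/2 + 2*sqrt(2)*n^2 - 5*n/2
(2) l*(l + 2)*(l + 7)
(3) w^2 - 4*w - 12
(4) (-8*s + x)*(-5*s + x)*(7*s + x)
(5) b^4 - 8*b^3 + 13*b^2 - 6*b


(1) = n*(n + 1)*(n - sqrt(2)/2)*(n + 5*sqrt(2)/2)
(2) = l^3 + 9*l^2 + 14*l
(3) = (w - 6)*(w + 2)
(4) = 280*s^3 - 51*s^2*x - 6*s*x^2 + x^3
(5) = b*(b - 6)*(b - 1)^2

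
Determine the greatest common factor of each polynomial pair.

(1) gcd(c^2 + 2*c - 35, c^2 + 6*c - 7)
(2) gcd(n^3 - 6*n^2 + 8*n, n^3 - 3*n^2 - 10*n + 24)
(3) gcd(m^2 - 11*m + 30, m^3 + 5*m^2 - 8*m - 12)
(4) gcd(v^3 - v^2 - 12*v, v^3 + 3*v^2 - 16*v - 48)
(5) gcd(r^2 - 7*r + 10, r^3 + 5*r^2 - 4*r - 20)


(1) = c + 7
(2) = gcd(n*(n - 4)*(n - 2), (n - 4)*(n - 2)*(n + 3)) = n^2 - 6*n + 8
(3) = 1
(4) = v^2 - v - 12
(5) = r - 2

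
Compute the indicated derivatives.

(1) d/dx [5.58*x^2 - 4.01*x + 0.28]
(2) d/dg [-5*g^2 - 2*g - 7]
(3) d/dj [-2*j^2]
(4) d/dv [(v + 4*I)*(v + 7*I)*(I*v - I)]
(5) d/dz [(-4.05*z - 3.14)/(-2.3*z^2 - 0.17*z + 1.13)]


(1) = 11.16*x - 4.01
(2) = -10*g - 2
(3) = -4*j
(4) = 3*I*v^2 - 2*v*(11 + I) + 11 - 28*I
(5) = (9.315*z^2 + 0.6885*z - (4.05*z + 3.14)*(4.6*z + 0.17) - 4.5765)/(2.3*z^2 + 0.17*z - 1.13)^2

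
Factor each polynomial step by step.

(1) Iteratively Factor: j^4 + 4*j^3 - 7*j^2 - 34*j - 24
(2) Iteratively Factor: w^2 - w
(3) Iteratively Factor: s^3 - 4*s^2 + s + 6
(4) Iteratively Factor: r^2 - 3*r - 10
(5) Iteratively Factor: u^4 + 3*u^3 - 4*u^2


(1) = (j + 1)*(j^3 + 3*j^2 - 10*j - 24) = (j - 3)*(j + 1)*(j^2 + 6*j + 8) = (j - 3)*(j + 1)*(j + 4)*(j + 2)
(2) = (w - 1)*(w)
(3) = (s - 2)*(s^2 - 2*s - 3) = (s - 2)*(s + 1)*(s - 3)
(4) = (r - 5)*(r + 2)
(5) = (u - 1)*(u^3 + 4*u^2) = u*(u - 1)*(u^2 + 4*u) = u*(u - 1)*(u + 4)*(u)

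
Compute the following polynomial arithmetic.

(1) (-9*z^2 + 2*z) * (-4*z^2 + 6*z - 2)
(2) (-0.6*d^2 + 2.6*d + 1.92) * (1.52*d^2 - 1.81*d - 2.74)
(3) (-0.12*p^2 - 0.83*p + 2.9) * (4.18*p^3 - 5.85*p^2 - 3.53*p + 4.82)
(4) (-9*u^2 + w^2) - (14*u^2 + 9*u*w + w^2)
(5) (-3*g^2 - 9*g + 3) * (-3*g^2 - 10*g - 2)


(1) = 36*z^4 - 62*z^3 + 30*z^2 - 4*z
(2) = -0.912*d^4 + 5.038*d^3 - 0.1436*d^2 - 10.5992*d - 5.2608
(3) = -0.5016*p^5 - 2.7674*p^4 + 17.4011*p^3 - 14.6135*p^2 - 14.2376*p + 13.978
(4) = -23*u^2 - 9*u*w
(5) = 9*g^4 + 57*g^3 + 87*g^2 - 12*g - 6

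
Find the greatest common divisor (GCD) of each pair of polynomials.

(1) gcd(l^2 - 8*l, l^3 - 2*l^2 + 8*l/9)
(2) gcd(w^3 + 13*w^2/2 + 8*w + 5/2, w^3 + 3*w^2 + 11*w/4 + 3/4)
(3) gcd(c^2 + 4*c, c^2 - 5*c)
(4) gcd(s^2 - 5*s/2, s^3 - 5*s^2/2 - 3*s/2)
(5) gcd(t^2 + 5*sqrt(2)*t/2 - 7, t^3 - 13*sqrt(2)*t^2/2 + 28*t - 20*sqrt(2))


(1) = l
(2) = w^2 + 3*w/2 + 1/2
(3) = c
(4) = gcd(s*(s - 5/2), s*(s - 3)*(s + 1/2)) = s
(5) = 1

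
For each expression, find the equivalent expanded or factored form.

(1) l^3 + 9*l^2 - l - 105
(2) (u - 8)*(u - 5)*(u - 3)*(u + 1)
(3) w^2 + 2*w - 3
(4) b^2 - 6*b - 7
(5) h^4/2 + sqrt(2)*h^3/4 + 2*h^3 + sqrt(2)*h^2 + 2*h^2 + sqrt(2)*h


(1) = (l - 3)*(l + 5)*(l + 7)
(2) = u^4 - 15*u^3 + 63*u^2 - 41*u - 120
(3) = (w - 1)*(w + 3)
(4) = (b - 7)*(b + 1)
(5) = h*(h + 2)*(sqrt(2)*h/2 + 1/2)*(sqrt(2)*h/2 + sqrt(2))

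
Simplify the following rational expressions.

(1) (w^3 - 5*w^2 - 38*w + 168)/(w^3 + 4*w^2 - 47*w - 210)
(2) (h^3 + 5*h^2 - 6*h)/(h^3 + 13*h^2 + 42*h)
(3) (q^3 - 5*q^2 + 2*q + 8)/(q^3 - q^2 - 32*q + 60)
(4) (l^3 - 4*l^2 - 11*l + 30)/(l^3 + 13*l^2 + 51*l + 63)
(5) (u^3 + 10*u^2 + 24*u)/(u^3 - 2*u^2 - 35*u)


(1) = (w - 4)/(w + 5)
(2) = (h - 1)/(h + 7)
(3) = (q^2 - 3*q - 4)/(q^2 + q - 30)
(4) = (l^2 - 7*l + 10)/(l^2 + 10*l + 21)
(5) = (u^2 + 10*u + 24)/(u^2 - 2*u - 35)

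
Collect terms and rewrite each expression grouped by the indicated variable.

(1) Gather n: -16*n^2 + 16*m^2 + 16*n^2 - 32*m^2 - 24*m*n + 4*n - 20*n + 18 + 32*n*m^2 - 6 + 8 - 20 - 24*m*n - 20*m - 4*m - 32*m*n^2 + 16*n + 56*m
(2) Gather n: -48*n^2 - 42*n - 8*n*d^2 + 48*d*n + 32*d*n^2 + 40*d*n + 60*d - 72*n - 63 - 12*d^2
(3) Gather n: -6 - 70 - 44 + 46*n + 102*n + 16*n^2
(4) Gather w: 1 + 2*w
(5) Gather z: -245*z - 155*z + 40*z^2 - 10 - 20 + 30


(1) = -16*m^2 - 32*m*n^2 + 32*m + n*(32*m^2 - 48*m)
(2) = -12*d^2 + 60*d + n^2*(32*d - 48) + n*(-8*d^2 + 88*d - 114) - 63
(3) = 16*n^2 + 148*n - 120
(4) = 2*w + 1
(5) = 40*z^2 - 400*z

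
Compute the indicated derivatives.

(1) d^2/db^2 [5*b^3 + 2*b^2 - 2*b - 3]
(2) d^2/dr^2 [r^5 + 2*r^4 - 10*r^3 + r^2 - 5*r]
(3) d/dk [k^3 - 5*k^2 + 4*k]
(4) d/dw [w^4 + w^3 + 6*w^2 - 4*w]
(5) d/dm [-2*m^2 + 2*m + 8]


(1) = 30*b + 4
(2) = 20*r^3 + 24*r^2 - 60*r + 2
(3) = 3*k^2 - 10*k + 4
(4) = 4*w^3 + 3*w^2 + 12*w - 4
(5) = 2 - 4*m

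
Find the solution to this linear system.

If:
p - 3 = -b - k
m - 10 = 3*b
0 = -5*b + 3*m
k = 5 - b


Then:
b = -15/2
k = 25/2
m = -25/2
p = -2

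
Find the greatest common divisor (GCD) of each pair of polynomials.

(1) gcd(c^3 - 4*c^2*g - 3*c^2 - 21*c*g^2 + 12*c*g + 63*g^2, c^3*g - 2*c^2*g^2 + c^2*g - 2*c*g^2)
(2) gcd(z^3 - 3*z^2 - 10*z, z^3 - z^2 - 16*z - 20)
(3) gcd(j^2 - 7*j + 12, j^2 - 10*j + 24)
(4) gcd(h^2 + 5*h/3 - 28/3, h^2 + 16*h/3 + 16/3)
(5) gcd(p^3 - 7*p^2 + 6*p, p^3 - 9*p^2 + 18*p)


(1) = gcd((c - 3)*(c - 7*g)*(c + 3*g), c*(c - 2*g)*(c*g + g)) = 1
(2) = z^2 - 3*z - 10
(3) = gcd((j - 4)*(j - 3), (j - 6)*(j - 4)) = j - 4
(4) = h + 4
(5) = gcd(p*(p - 6)*(p - 1), p*(p - 6)*(p - 3)) = p^2 - 6*p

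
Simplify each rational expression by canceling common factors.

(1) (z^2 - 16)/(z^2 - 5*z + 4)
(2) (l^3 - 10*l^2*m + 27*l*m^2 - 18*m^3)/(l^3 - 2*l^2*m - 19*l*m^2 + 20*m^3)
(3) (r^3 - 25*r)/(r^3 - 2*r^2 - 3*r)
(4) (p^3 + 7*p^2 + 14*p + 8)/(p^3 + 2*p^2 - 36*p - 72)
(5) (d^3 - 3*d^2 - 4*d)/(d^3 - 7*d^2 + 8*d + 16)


(1) = (z + 4)/(z - 1)
(2) = (l^2 - 9*l*m + 18*m^2)/(l^2 - l*m - 20*m^2)
(3) = (r^2 - 25)/(r^2 - 2*r - 3)
(4) = (p^2 + 5*p + 4)/(p^2 - 36)
(5) = d/(d - 4)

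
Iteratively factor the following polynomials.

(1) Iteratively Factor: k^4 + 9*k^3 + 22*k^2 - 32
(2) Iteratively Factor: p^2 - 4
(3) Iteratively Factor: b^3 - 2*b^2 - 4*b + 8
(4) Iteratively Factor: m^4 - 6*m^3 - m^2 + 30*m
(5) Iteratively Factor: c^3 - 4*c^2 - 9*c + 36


(1) = (k + 4)*(k^3 + 5*k^2 + 2*k - 8) = (k + 2)*(k + 4)*(k^2 + 3*k - 4) = (k + 2)*(k + 4)^2*(k - 1)
(2) = (p + 2)*(p - 2)
(3) = (b + 2)*(b^2 - 4*b + 4) = (b - 2)*(b + 2)*(b - 2)
(4) = (m - 5)*(m^3 - m^2 - 6*m) = (m - 5)*(m - 3)*(m^2 + 2*m) = (m - 5)*(m - 3)*(m + 2)*(m)
(5) = (c - 3)*(c^2 - c - 12) = (c - 4)*(c - 3)*(c + 3)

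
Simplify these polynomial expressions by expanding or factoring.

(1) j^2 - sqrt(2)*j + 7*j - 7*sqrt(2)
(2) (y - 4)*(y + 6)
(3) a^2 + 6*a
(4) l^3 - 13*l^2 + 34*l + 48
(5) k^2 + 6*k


(1) = (j + 7)*(j - sqrt(2))
(2) = y^2 + 2*y - 24
(3) = a*(a + 6)
(4) = (l - 8)*(l - 6)*(l + 1)
(5) = k*(k + 6)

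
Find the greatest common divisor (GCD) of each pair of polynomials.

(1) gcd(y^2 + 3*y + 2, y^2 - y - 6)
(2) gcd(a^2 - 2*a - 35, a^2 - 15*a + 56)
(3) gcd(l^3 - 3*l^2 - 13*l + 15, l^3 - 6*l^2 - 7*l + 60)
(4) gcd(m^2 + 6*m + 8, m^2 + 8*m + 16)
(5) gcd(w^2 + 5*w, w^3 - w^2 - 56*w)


(1) = y + 2
(2) = a - 7
(3) = gcd((l - 5)*(l - 1)*(l + 3), (l - 5)*(l - 4)*(l + 3)) = l^2 - 2*l - 15
(4) = m + 4
(5) = gcd(w*(w + 5), w*(w - 8)*(w + 7)) = w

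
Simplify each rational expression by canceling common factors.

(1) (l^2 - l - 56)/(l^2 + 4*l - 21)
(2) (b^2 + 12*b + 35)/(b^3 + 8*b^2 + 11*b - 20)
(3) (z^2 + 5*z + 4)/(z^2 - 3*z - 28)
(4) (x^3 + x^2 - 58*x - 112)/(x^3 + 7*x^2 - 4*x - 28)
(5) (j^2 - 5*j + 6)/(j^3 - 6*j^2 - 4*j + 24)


(1) = (l - 8)/(l - 3)
(2) = (b + 7)/(b^2 + 3*b - 4)
(3) = (z + 1)/(z - 7)
(4) = (x - 8)/(x - 2)
(5) = (j - 3)/(j^2 - 4*j - 12)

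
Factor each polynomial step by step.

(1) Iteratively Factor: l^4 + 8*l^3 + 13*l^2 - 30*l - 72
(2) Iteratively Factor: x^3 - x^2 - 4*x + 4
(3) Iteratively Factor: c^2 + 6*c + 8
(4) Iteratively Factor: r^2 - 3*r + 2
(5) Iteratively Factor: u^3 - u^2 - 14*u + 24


(1) = (l + 3)*(l^3 + 5*l^2 - 2*l - 24) = (l - 2)*(l + 3)*(l^2 + 7*l + 12) = (l - 2)*(l + 3)*(l + 4)*(l + 3)
(2) = (x - 2)*(x^2 + x - 2) = (x - 2)*(x + 2)*(x - 1)
(3) = (c + 4)*(c + 2)
(4) = (r - 1)*(r - 2)
(5) = (u - 3)*(u^2 + 2*u - 8) = (u - 3)*(u - 2)*(u + 4)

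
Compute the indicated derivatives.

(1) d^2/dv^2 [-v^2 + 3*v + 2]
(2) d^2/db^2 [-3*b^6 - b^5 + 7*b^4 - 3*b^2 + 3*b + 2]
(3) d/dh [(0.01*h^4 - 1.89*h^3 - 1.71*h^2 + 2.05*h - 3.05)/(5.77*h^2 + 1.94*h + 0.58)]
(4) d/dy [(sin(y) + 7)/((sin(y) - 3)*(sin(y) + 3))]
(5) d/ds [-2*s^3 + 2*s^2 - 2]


(1) = -2
(2) = -90*b^4 - 20*b^3 + 84*b^2 - 6
(3) = (0.1154*h^5 - 10.8471*h^4 - 7.31*h^3 - 18.4345*h^2 + 33.2134*h + 7.106)/(33.2929*h^4 + 22.3876*h^3 + 10.4568*h^2 + 2.2504*h + 0.3364)
(4) = (-14*sin(y) + cos(y)^2 - 10)*cos(y)/((sin(y) - 3)^2*(sin(y) + 3)^2)
(5) = 2*s*(2 - 3*s)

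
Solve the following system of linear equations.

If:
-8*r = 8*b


Then:
b = -r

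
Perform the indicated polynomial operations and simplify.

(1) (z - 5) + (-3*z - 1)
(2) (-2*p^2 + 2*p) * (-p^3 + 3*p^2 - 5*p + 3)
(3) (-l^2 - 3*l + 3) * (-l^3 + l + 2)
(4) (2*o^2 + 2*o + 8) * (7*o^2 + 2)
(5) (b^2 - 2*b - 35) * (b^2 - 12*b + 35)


(1) = -2*z - 6
(2) = 2*p^5 - 8*p^4 + 16*p^3 - 16*p^2 + 6*p
(3) = l^5 + 3*l^4 - 4*l^3 - 5*l^2 - 3*l + 6
(4) = 14*o^4 + 14*o^3 + 60*o^2 + 4*o + 16
(5) = b^4 - 14*b^3 + 24*b^2 + 350*b - 1225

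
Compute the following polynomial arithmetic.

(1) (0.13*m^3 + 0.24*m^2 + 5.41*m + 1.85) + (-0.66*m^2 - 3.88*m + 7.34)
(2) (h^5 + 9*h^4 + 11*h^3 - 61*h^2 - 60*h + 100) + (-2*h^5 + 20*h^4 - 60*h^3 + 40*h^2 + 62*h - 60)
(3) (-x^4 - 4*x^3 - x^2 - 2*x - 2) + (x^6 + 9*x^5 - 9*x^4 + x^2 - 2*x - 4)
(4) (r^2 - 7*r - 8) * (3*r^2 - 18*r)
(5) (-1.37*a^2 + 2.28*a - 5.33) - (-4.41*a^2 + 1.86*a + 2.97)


(1) = 0.13*m^3 - 0.42*m^2 + 1.53*m + 9.19
(2) = -h^5 + 29*h^4 - 49*h^3 - 21*h^2 + 2*h + 40
(3) = x^6 + 9*x^5 - 10*x^4 - 4*x^3 - 4*x - 6
(4) = 3*r^4 - 39*r^3 + 102*r^2 + 144*r
(5) = 3.04*a^2 + 0.42*a - 8.3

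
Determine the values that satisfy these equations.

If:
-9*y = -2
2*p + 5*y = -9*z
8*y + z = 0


Then:
p = 67/9
y = 2/9
z = -16/9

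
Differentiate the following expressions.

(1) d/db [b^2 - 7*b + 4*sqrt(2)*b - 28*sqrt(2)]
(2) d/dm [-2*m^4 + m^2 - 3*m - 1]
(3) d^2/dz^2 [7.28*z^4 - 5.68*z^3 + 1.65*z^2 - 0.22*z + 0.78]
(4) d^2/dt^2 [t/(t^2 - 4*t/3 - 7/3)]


(1) = 2*b - 7 + 4*sqrt(2)
(2) = -8*m^3 + 2*m - 3
(3) = 87.36*z^2 - 34.08*z + 3.3
(4) = 6*(-4*t*(3*t - 2)^2 + (4 - 9*t)*(-3*t^2 + 4*t + 7))/(-3*t^2 + 4*t + 7)^3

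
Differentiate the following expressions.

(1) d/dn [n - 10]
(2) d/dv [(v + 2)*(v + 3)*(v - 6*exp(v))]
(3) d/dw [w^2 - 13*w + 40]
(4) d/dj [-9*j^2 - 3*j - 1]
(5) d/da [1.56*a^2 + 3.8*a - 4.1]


(1) = 1
(2) = -6*v^2*exp(v) + 3*v^2 - 42*v*exp(v) + 10*v - 66*exp(v) + 6
(3) = 2*w - 13
(4) = -18*j - 3
(5) = 3.12*a + 3.8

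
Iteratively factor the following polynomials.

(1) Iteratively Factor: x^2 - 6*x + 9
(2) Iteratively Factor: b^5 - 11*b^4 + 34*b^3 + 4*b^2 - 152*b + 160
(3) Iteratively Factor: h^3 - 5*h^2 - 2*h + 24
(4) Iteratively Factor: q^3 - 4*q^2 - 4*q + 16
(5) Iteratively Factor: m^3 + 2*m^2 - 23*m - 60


(1) = (x - 3)*(x - 3)
(2) = (b + 2)*(b^4 - 13*b^3 + 60*b^2 - 116*b + 80) = (b - 2)*(b + 2)*(b^3 - 11*b^2 + 38*b - 40) = (b - 4)*(b - 2)*(b + 2)*(b^2 - 7*b + 10) = (b - 5)*(b - 4)*(b - 2)*(b + 2)*(b - 2)
(3) = (h - 4)*(h^2 - h - 6) = (h - 4)*(h + 2)*(h - 3)
(4) = (q - 4)*(q^2 - 4) = (q - 4)*(q - 2)*(q + 2)
(5) = (m - 5)*(m^2 + 7*m + 12) = (m - 5)*(m + 4)*(m + 3)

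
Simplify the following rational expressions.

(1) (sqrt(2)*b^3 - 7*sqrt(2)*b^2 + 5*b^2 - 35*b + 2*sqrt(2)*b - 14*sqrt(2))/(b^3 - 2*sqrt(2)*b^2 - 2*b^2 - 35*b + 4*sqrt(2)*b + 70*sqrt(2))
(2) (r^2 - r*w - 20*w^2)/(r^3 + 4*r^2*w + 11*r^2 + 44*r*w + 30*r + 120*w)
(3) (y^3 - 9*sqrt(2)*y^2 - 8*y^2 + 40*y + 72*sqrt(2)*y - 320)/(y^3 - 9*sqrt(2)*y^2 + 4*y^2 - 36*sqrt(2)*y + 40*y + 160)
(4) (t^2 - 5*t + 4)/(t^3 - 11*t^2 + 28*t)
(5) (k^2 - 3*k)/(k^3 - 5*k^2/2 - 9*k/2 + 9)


(1) = (sqrt(2)*b^2 + 5*b + 2*sqrt(2))/(b^2 + b*(5 - 2*sqrt(2)) - 10*sqrt(2))
(2) = (r - 5*w)/(r^2 + 11*r + 30)
(3) = (y - 8)/(y + 4)
(4) = (t - 1)/(t^2 - 7*t)
(5) = 2*k/(2*k^2 + k - 6)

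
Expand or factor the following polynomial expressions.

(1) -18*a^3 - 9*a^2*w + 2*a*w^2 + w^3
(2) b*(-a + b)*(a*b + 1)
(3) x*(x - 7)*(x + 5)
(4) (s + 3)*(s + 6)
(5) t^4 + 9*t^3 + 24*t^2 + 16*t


(1) = (-3*a + w)*(2*a + w)*(3*a + w)
(2) = -a^2*b^2 + a*b^3 - a*b + b^2
(3) = x^3 - 2*x^2 - 35*x
(4) = s^2 + 9*s + 18
(5) = t*(t + 1)*(t + 4)^2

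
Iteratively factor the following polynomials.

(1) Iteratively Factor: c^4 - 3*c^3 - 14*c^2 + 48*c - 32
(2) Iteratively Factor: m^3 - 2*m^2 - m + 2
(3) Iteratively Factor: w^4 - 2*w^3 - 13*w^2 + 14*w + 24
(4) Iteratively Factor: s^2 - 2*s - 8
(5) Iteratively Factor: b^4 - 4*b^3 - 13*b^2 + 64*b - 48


(1) = (c - 2)*(c^3 - c^2 - 16*c + 16) = (c - 2)*(c + 4)*(c^2 - 5*c + 4) = (c - 2)*(c - 1)*(c + 4)*(c - 4)
(2) = (m + 1)*(m^2 - 3*m + 2) = (m - 2)*(m + 1)*(m - 1)
(3) = (w + 3)*(w^3 - 5*w^2 + 2*w + 8) = (w - 2)*(w + 3)*(w^2 - 3*w - 4) = (w - 2)*(w + 1)*(w + 3)*(w - 4)
(4) = (s + 2)*(s - 4)
(5) = (b - 1)*(b^3 - 3*b^2 - 16*b + 48) = (b - 3)*(b - 1)*(b^2 - 16) = (b - 3)*(b - 1)*(b + 4)*(b - 4)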